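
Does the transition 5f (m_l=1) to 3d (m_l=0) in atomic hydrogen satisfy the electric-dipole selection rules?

allowed

l: 3 → 2 (Δl = -1). Δl = ±1 passes.
m_l: 1 → 0 (Δm_l = -1). |Δm_l| ≤ 1 passes.
All E1 selection rules are satisfied.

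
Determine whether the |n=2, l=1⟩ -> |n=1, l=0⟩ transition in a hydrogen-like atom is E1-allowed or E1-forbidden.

Δl = 0 − 1 = -1; the E1 rule Δl = ±1 is satisfied.
All E1 selection rules are satisfied.

allowed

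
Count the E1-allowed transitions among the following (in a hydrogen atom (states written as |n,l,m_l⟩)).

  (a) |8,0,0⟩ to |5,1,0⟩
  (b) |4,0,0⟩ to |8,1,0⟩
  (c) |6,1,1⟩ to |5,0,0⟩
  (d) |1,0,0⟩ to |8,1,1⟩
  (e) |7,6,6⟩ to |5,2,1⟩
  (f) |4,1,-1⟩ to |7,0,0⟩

5

(a) allowed
(b) allowed
(c) allowed
(d) allowed
(e) forbidden — Δl = -4 (E1 requires Δl = ±1); Δm_l = -5 (E1 requires Δm_l = 0, ±1)
(f) allowed
Total allowed: 5 of 6.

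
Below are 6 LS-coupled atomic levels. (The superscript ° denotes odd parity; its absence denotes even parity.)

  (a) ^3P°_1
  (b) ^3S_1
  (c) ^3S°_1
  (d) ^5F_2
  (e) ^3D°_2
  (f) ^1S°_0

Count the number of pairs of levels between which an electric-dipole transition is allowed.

1

(a)–(b): allowed.
(a)–(c): forbidden (parity).
(a)–(d): forbidden (ΔS, ΔL).
(a)–(e): forbidden (parity).
(a)–(f): forbidden (parity, ΔS).
(b)–(c): forbidden (ΔL).
(b)–(d): forbidden (parity, ΔS, ΔL).
(b)–(e): forbidden (ΔL).
(b)–(f): forbidden (ΔS, ΔL).
(c)–(d): forbidden (ΔS, ΔL).
(c)–(e): forbidden (parity, ΔL).
(c)–(f): forbidden (parity, ΔS, ΔL).
(d)–(e): forbidden (ΔS).
(d)–(f): forbidden (ΔS, ΔL, ΔJ).
(e)–(f): forbidden (parity, ΔS, ΔL, ΔJ).
Allowed pairs: 1 of 15.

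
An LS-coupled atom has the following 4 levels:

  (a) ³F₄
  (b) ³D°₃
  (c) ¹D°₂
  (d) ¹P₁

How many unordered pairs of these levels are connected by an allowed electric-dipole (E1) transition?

2

(a)–(b): allowed.
(a)–(c): forbidden (ΔS, ΔJ).
(a)–(d): forbidden (parity, ΔS, ΔL, ΔJ).
(b)–(c): forbidden (parity, ΔS).
(b)–(d): forbidden (ΔS, ΔJ).
(c)–(d): allowed.
Allowed pairs: 2 of 6.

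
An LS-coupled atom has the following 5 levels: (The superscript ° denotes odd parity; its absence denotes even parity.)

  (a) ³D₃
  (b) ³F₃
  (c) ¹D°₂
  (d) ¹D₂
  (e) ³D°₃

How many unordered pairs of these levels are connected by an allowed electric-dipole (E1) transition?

3

(a)–(b): forbidden (parity).
(a)–(c): forbidden (ΔS).
(a)–(d): forbidden (parity, ΔS).
(a)–(e): allowed.
(b)–(c): forbidden (ΔS).
(b)–(d): forbidden (parity, ΔS).
(b)–(e): allowed.
(c)–(d): allowed.
(c)–(e): forbidden (parity, ΔS).
(d)–(e): forbidden (ΔS).
Allowed pairs: 3 of 10.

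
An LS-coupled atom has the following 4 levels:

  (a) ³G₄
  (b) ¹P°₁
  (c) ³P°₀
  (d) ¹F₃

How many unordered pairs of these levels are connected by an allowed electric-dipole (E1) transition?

(a)–(b): forbidden (ΔS, ΔL, ΔJ).
(a)–(c): forbidden (ΔL, ΔJ).
(a)–(d): forbidden (parity, ΔS).
(b)–(c): forbidden (parity, ΔS).
(b)–(d): forbidden (ΔL, ΔJ).
(c)–(d): forbidden (ΔS, ΔL, ΔJ).
Allowed pairs: 0 of 6.

0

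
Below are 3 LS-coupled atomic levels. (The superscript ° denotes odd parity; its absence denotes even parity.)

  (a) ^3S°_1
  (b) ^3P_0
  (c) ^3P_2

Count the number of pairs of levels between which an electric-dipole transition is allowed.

(a)–(b): allowed.
(a)–(c): allowed.
(b)–(c): forbidden (parity, ΔJ).
Allowed pairs: 2 of 3.

2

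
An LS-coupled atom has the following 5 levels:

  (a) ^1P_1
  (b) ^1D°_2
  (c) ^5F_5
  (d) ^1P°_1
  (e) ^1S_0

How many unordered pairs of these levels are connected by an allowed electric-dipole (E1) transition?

3

(a)–(b): allowed.
(a)–(c): forbidden (parity, ΔS, ΔL, ΔJ).
(a)–(d): allowed.
(a)–(e): forbidden (parity).
(b)–(c): forbidden (ΔS, ΔJ).
(b)–(d): forbidden (parity).
(b)–(e): forbidden (ΔL, ΔJ).
(c)–(d): forbidden (ΔS, ΔL, ΔJ).
(c)–(e): forbidden (parity, ΔS, ΔL, ΔJ).
(d)–(e): allowed.
Allowed pairs: 3 of 10.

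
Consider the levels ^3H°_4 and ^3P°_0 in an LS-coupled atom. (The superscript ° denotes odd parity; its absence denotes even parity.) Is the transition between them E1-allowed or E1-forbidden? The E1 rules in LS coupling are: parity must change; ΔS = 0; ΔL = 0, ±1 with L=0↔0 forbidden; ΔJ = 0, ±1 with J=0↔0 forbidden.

forbidden

Reading off the term symbols: S 1→1, L 5→1, J 4→0, parity odd→odd.
Parity must change: odd → odd — fails.
ΔS = 0: S: 1 → 1 — ok.
ΔL = 0, ±1 (not L=0↔0): L: 5 → 1, ΔL = -4 — fails.
ΔJ = 0, ±1 (not J=0↔0): J: 4 → 0, ΔJ = -4 — fails.
Rule(s) violated: parity, ΔL, ΔJ.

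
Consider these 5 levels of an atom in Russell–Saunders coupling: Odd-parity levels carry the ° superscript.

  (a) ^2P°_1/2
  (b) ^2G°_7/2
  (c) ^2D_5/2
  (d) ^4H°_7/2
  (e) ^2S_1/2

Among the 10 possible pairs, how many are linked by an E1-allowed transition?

(a)–(b): forbidden (parity, ΔL, ΔJ).
(a)–(c): forbidden (ΔJ).
(a)–(d): forbidden (parity, ΔS, ΔL, ΔJ).
(a)–(e): allowed.
(b)–(c): forbidden (ΔL).
(b)–(d): forbidden (parity, ΔS).
(b)–(e): forbidden (ΔL, ΔJ).
(c)–(d): forbidden (ΔS, ΔL).
(c)–(e): forbidden (parity, ΔL, ΔJ).
(d)–(e): forbidden (ΔS, ΔL, ΔJ).
Allowed pairs: 1 of 10.

1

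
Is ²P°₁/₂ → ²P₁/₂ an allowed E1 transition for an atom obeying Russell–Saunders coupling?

allowed

Initial level: S=1/2, L=1, J=1/2, parity odd. Final level: S=1/2, L=1, J=1/2, parity even.
ΔJ = 0, ±1 (not J=0↔0): J: 1/2 → 1/2, ΔJ = +0 — ok.
ΔS = 0: S: 1/2 → 1/2 — ok.
ΔL = 0, ±1 (not L=0↔0): L: 1 → 1, ΔL = +0 — ok.
Parity must change: odd → even — ok.
All four E1 rules are satisfied.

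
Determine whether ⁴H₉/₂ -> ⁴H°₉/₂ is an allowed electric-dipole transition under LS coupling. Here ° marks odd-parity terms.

allowed

ΔJ = 0, ±1 (not J=0↔0): J: 9/2 → 9/2, ΔJ = +0 — satisfied.
Parity must change: even → odd — satisfied.
ΔL = 0, ±1 (not L=0↔0): L: 5 → 5, ΔL = +0 — satisfied.
ΔS = 0: S: 3/2 → 3/2 — satisfied.
All four E1 rules are satisfied.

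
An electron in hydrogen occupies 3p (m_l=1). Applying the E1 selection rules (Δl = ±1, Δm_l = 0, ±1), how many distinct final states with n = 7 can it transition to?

4

E1 requires Δl = ±1, so l_f ∈ {0, 2}; with 0 ≤ l_f ≤ n_f−1 = 6, the allowed l_f values are {0, 2}.
For l_f = 0: m_f ∈ {m_i−1, m_i, m_i+1} ∩ [−0, 0] = {0} → 1 state.
For l_f = 2: m_f ∈ {m_i−1, m_i, m_i+1} ∩ [−2, 2] = {0, 1, 2} → 3 states.
Total: 4.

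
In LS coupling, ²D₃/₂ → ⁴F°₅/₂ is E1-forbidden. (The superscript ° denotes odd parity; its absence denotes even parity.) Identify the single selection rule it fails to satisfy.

Initial level: S=1/2, L=2, J=3/2, parity even. Final level: S=3/2, L=3, J=5/2, parity odd.
ΔS = 0: S: 1/2 → 3/2 — fails.
Parity must change: even → odd — ok.
ΔJ = 0, ±1 (not J=0↔0): J: 3/2 → 5/2, ΔJ = +1 — ok.
ΔL = 0, ±1 (not L=0↔0): L: 2 → 3, ΔL = +1 — ok.

the ΔS = 0 rule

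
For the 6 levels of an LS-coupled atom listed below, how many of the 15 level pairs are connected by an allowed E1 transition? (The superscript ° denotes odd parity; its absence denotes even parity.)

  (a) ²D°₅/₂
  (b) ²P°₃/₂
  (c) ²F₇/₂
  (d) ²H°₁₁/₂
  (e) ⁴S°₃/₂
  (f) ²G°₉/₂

2

(a)–(b): forbidden (parity).
(a)–(c): allowed.
(a)–(d): forbidden (parity, ΔL, ΔJ).
(a)–(e): forbidden (parity, ΔS, ΔL).
(a)–(f): forbidden (parity, ΔL, ΔJ).
(b)–(c): forbidden (ΔL, ΔJ).
(b)–(d): forbidden (parity, ΔL, ΔJ).
(b)–(e): forbidden (parity, ΔS).
(b)–(f): forbidden (parity, ΔL, ΔJ).
(c)–(d): forbidden (ΔL, ΔJ).
(c)–(e): forbidden (ΔS, ΔL, ΔJ).
(c)–(f): allowed.
(d)–(e): forbidden (parity, ΔS, ΔL, ΔJ).
(d)–(f): forbidden (parity).
(e)–(f): forbidden (parity, ΔS, ΔL, ΔJ).
Allowed pairs: 2 of 15.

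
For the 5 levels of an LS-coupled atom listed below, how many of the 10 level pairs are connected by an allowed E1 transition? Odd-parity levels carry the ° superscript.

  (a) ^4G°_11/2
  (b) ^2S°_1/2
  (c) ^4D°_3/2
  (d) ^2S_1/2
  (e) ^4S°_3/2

(a)–(b): forbidden (parity, ΔS, ΔL, ΔJ).
(a)–(c): forbidden (parity, ΔL, ΔJ).
(a)–(d): forbidden (ΔS, ΔL, ΔJ).
(a)–(e): forbidden (parity, ΔL, ΔJ).
(b)–(c): forbidden (parity, ΔS, ΔL).
(b)–(d): forbidden (ΔL).
(b)–(e): forbidden (parity, ΔS, ΔL).
(c)–(d): forbidden (ΔS, ΔL).
(c)–(e): forbidden (parity, ΔL).
(d)–(e): forbidden (ΔS, ΔL).
Allowed pairs: 0 of 10.

0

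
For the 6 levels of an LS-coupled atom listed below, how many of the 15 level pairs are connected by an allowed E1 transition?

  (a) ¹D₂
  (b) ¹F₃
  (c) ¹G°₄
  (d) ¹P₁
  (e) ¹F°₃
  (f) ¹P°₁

5

(a)–(b): forbidden (parity).
(a)–(c): forbidden (ΔL, ΔJ).
(a)–(d): forbidden (parity).
(a)–(e): allowed.
(a)–(f): allowed.
(b)–(c): allowed.
(b)–(d): forbidden (parity, ΔL, ΔJ).
(b)–(e): allowed.
(b)–(f): forbidden (ΔL, ΔJ).
(c)–(d): forbidden (ΔL, ΔJ).
(c)–(e): forbidden (parity).
(c)–(f): forbidden (parity, ΔL, ΔJ).
(d)–(e): forbidden (ΔL, ΔJ).
(d)–(f): allowed.
(e)–(f): forbidden (parity, ΔL, ΔJ).
Allowed pairs: 5 of 15.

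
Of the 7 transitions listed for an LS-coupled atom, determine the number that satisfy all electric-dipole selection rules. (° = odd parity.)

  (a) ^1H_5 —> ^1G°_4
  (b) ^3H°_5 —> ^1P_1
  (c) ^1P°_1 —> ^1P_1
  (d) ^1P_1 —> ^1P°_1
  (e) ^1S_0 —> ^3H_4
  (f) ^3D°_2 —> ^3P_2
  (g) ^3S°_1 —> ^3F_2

4

(a) allowed
(b) forbidden (ΔS, ΔL, ΔJ fail)
(c) allowed
(d) allowed
(e) forbidden (parity, ΔS, ΔL, ΔJ fail)
(f) allowed
(g) forbidden (ΔL fails)
Total allowed: 4 of 7.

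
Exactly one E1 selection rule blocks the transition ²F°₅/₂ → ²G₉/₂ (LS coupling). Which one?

Initial level: S=1/2, L=3, J=5/2, parity odd. Final level: S=1/2, L=4, J=9/2, parity even.
Parity must change: odd → even — ok.
ΔS = 0: S: 1/2 → 1/2 — ok.
ΔL = 0, ±1 (not L=0↔0): L: 3 → 4, ΔL = +1 — ok.
ΔJ = 0, ±1 (not J=0↔0): J: 5/2 → 9/2, ΔJ = +2 — fails.

the ΔJ = 0, ±1 rule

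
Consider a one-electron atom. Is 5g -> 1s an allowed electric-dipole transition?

Δl = 0 − 4 = -4; the E1 rule Δl = ±1 is ✗.
The transition is electric-dipole forbidden.

forbidden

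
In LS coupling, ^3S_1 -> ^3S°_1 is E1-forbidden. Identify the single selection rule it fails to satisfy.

the L=0 ↔ L=0 exclusion

Parity must change: even → odd — ✓.
ΔS = 0: S: 1 → 1 — ✓.
ΔL = 0, ±1 (not L=0↔0): L: 0 → 0, ΔL = +0 — ✗.
ΔJ = 0, ±1 (not J=0↔0): J: 1 → 1, ΔJ = +0 — ✓.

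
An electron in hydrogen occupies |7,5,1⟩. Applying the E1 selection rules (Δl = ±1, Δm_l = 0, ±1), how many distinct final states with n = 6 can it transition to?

3

E1 requires Δl = ±1, so l_f ∈ {4, 6}; with 0 ≤ l_f ≤ n_f−1 = 5, the allowed l_f values are {4}.
For l_f = 4: m_f ∈ {m_i−1, m_i, m_i+1} ∩ [−4, 4] = {0, 1, 2} → 3 states.
Total: 3.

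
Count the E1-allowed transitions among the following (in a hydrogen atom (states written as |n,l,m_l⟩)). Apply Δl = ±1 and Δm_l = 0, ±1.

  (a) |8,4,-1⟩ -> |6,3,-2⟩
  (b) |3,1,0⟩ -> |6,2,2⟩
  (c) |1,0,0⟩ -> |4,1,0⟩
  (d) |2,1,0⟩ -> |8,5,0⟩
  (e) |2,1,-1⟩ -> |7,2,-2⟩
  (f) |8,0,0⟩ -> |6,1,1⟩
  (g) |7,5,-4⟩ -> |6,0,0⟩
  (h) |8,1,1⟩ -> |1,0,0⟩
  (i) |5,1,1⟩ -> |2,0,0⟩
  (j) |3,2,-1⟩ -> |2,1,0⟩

(a) allowed
(b) forbidden — Δm_l = +2 (E1 requires Δm_l = 0, ±1)
(c) allowed
(d) forbidden — Δl = +4 (E1 requires Δl = ±1)
(e) allowed
(f) allowed
(g) forbidden — Δl = -5 (E1 requires Δl = ±1); Δm_l = +4 (E1 requires Δm_l = 0, ±1)
(h) allowed
(i) allowed
(j) allowed
Total allowed: 7 of 10.

7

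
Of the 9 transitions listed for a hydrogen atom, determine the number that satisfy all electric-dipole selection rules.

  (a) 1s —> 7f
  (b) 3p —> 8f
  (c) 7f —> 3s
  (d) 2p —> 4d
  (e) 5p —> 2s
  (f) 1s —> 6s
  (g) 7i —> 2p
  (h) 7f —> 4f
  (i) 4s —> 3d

(a) forbidden — Δl = +3 (E1 requires Δl = ±1)
(b) forbidden — Δl = +2 (E1 requires Δl = ±1)
(c) forbidden — Δl = -3 (E1 requires Δl = ±1)
(d) allowed
(e) allowed
(f) forbidden — Δl = +0 (E1 requires Δl = ±1)
(g) forbidden — Δl = -5 (E1 requires Δl = ±1)
(h) forbidden — Δl = +0 (E1 requires Δl = ±1)
(i) forbidden — Δl = +2 (E1 requires Δl = ±1)
Total allowed: 2 of 9.

2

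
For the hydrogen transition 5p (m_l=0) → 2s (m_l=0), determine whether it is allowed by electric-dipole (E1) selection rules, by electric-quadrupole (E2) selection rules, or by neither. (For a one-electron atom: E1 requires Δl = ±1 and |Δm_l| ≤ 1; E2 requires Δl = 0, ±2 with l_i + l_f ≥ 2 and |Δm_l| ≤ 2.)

E1

Δl = 0 − 1 = -1; l_i + l_f = 1.
Δm_l = +0.
E1 (Δl = ±1, |Δm_l| ≤ 1): satisfied.
E2 (Δl = 0,±2, l_i+l_f ≥ 2, |Δm_l| ≤ 2): not satisfied.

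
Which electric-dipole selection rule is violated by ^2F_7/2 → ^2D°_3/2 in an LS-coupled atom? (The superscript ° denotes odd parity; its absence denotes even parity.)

Initial level: S=1/2, L=3, J=7/2, parity even. Final level: S=1/2, L=2, J=3/2, parity odd.
Parity must change: even → odd — ✓.
ΔS = 0: S: 1/2 → 1/2 — ✓.
ΔL = 0, ±1 (not L=0↔0): L: 3 → 2, ΔL = -1 — ✓.
ΔJ = 0, ±1 (not J=0↔0): J: 7/2 → 3/2, ΔJ = -2 — ✗.

the ΔJ = 0, ±1 rule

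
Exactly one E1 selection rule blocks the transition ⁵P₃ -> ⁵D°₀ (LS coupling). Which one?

Parity must change: even → odd — satisfied.
ΔS = 0: S: 2 → 2 — satisfied.
ΔL = 0, ±1 (not L=0↔0): L: 1 → 2, ΔL = +1 — satisfied.
ΔJ = 0, ±1 (not J=0↔0): J: 3 → 0, ΔJ = -3 — violated.

the ΔJ = 0, ±1 rule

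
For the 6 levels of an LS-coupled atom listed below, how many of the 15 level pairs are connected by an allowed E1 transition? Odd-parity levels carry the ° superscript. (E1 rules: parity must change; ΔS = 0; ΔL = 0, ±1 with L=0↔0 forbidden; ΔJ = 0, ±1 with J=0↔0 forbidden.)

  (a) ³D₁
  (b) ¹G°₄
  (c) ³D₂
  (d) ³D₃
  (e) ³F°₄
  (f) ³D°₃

(a)–(b): forbidden (ΔS, ΔL, ΔJ).
(a)–(c): forbidden (parity).
(a)–(d): forbidden (parity, ΔJ).
(a)–(e): forbidden (ΔJ).
(a)–(f): forbidden (ΔJ).
(b)–(c): forbidden (ΔS, ΔL, ΔJ).
(b)–(d): forbidden (ΔS, ΔL).
(b)–(e): forbidden (parity, ΔS).
(b)–(f): forbidden (parity, ΔS, ΔL).
(c)–(d): forbidden (parity).
(c)–(e): forbidden (ΔJ).
(c)–(f): allowed.
(d)–(e): allowed.
(d)–(f): allowed.
(e)–(f): forbidden (parity).
Allowed pairs: 3 of 15.

3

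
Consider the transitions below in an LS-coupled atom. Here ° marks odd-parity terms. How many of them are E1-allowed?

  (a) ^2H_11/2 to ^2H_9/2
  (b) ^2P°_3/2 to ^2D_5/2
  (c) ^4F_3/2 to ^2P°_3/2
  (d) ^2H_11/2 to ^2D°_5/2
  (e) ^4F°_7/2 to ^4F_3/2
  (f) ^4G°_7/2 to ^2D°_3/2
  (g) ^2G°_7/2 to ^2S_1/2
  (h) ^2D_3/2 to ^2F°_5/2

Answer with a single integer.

2

(a) forbidden (parity fails)
(b) allowed
(c) forbidden (ΔS, ΔL fail)
(d) forbidden (ΔL, ΔJ fail)
(e) forbidden (ΔJ fails)
(f) forbidden (parity, ΔS, ΔL, ΔJ fail)
(g) forbidden (ΔL, ΔJ fail)
(h) allowed
Total allowed: 2 of 8.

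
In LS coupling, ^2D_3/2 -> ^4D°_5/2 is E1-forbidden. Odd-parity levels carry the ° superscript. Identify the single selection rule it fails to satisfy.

Reading off the term symbols: S 1/2→3/2, L 2→2, J 3/2→5/2, parity even→odd.
Parity must change: even → odd — ok.
ΔS = 0: S: 1/2 → 3/2 — fails.
ΔL = 0, ±1 (not L=0↔0): L: 2 → 2, ΔL = +0 — ok.
ΔJ = 0, ±1 (not J=0↔0): J: 3/2 → 5/2, ΔJ = +1 — ok.

the ΔS = 0 rule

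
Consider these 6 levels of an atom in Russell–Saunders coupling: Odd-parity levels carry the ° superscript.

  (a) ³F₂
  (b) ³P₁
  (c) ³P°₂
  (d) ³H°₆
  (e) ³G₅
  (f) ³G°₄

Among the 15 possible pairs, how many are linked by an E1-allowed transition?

(a)–(b): forbidden (parity, ΔL).
(a)–(c): forbidden (ΔL).
(a)–(d): forbidden (ΔL, ΔJ).
(a)–(e): forbidden (parity, ΔJ).
(a)–(f): forbidden (ΔJ).
(b)–(c): allowed.
(b)–(d): forbidden (ΔL, ΔJ).
(b)–(e): forbidden (parity, ΔL, ΔJ).
(b)–(f): forbidden (ΔL, ΔJ).
(c)–(d): forbidden (parity, ΔL, ΔJ).
(c)–(e): forbidden (ΔL, ΔJ).
(c)–(f): forbidden (parity, ΔL, ΔJ).
(d)–(e): allowed.
(d)–(f): forbidden (parity, ΔJ).
(e)–(f): allowed.
Allowed pairs: 3 of 15.

3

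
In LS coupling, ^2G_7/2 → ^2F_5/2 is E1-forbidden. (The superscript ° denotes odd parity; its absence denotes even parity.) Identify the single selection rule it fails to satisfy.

parity

Initial level: S=1/2, L=4, J=7/2, parity even. Final level: S=1/2, L=3, J=5/2, parity even.
Parity must change: even → even — ✗.
ΔS = 0: S: 1/2 → 1/2 — ✓.
ΔL = 0, ±1 (not L=0↔0): L: 4 → 3, ΔL = -1 — ✓.
ΔJ = 0, ±1 (not J=0↔0): J: 7/2 → 5/2, ΔJ = -1 — ✓.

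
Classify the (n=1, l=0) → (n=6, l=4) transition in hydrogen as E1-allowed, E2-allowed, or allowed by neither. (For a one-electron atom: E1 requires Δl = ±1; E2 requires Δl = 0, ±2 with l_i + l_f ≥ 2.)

neither

Δl = 4 − 0 = +4; l_i + l_f = 4.
E1 (Δl = ±1): not satisfied.
E2 (Δl = 0,±2, l_i+l_f ≥ 2): not satisfied.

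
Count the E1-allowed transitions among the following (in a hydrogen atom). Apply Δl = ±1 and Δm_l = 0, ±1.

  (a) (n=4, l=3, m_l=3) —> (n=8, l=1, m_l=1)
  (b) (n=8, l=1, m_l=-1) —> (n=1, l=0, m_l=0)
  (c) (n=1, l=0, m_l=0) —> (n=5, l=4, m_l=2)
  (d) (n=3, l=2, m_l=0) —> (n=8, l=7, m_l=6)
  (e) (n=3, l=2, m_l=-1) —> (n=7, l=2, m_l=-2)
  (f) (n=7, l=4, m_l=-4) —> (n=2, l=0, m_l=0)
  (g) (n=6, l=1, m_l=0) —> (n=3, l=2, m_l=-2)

1

(a) forbidden — Δl = -2 (E1 requires Δl = ±1); Δm_l = -2 (E1 requires Δm_l = 0, ±1)
(b) allowed
(c) forbidden — Δl = +4 (E1 requires Δl = ±1); Δm_l = +2 (E1 requires Δm_l = 0, ±1)
(d) forbidden — Δl = +5 (E1 requires Δl = ±1); Δm_l = +6 (E1 requires Δm_l = 0, ±1)
(e) forbidden — Δl = +0 (E1 requires Δl = ±1)
(f) forbidden — Δl = -4 (E1 requires Δl = ±1); Δm_l = +4 (E1 requires Δm_l = 0, ±1)
(g) forbidden — Δm_l = -2 (E1 requires Δm_l = 0, ±1)
Total allowed: 1 of 7.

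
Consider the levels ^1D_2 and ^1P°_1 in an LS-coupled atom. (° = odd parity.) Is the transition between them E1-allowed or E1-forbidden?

Reading off the term symbols: S 0→0, L 2→1, J 2→1, parity even→odd.
Parity must change: even → odd — ok.
ΔS = 0: S: 0 → 0 — ok.
ΔL = 0, ±1 (not L=0↔0): L: 2 → 1, ΔL = -1 — ok.
ΔJ = 0, ±1 (not J=0↔0): J: 2 → 1, ΔJ = -1 — ok.
All four E1 rules are satisfied.

allowed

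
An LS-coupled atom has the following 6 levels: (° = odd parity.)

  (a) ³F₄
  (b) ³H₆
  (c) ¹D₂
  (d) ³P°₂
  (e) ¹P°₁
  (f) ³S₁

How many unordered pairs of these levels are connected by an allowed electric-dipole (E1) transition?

2

(a)–(b): forbidden (parity, ΔL, ΔJ).
(a)–(c): forbidden (parity, ΔS, ΔJ).
(a)–(d): forbidden (ΔL, ΔJ).
(a)–(e): forbidden (ΔS, ΔL, ΔJ).
(a)–(f): forbidden (parity, ΔL, ΔJ).
(b)–(c): forbidden (parity, ΔS, ΔL, ΔJ).
(b)–(d): forbidden (ΔL, ΔJ).
(b)–(e): forbidden (ΔS, ΔL, ΔJ).
(b)–(f): forbidden (parity, ΔL, ΔJ).
(c)–(d): forbidden (ΔS).
(c)–(e): allowed.
(c)–(f): forbidden (parity, ΔS, ΔL).
(d)–(e): forbidden (parity, ΔS).
(d)–(f): allowed.
(e)–(f): forbidden (ΔS).
Allowed pairs: 2 of 15.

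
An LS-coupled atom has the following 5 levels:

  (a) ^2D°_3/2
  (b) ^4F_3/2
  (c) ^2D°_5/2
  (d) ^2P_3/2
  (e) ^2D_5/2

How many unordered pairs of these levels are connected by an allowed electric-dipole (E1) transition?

(a)–(b): forbidden (ΔS).
(a)–(c): forbidden (parity).
(a)–(d): allowed.
(a)–(e): allowed.
(b)–(c): forbidden (ΔS).
(b)–(d): forbidden (parity, ΔS, ΔL).
(b)–(e): forbidden (parity, ΔS).
(c)–(d): allowed.
(c)–(e): allowed.
(d)–(e): forbidden (parity).
Allowed pairs: 4 of 10.

4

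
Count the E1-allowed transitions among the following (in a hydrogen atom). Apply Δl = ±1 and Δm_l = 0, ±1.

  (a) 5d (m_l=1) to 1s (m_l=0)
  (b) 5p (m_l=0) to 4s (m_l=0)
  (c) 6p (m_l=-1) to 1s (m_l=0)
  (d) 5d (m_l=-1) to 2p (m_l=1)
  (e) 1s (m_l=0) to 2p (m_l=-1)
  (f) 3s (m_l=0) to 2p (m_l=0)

(a) forbidden — Δl = -2 (E1 requires Δl = ±1)
(b) allowed
(c) allowed
(d) forbidden — Δm_l = +2 (E1 requires Δm_l = 0, ±1)
(e) allowed
(f) allowed
Total allowed: 4 of 6.

4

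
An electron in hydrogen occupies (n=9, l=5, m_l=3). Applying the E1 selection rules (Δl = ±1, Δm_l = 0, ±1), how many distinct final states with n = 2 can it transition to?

0

E1 requires l_f ∈ {4, 6}, but neither lies in [0, 1], so no final state is reachable.
Total: 0.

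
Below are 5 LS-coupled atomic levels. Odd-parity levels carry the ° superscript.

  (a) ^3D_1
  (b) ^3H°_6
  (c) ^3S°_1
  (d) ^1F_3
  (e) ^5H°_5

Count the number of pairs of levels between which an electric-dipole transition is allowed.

0

(a)–(b): forbidden (ΔL, ΔJ).
(a)–(c): forbidden (ΔL).
(a)–(d): forbidden (parity, ΔS, ΔJ).
(a)–(e): forbidden (ΔS, ΔL, ΔJ).
(b)–(c): forbidden (parity, ΔL, ΔJ).
(b)–(d): forbidden (ΔS, ΔL, ΔJ).
(b)–(e): forbidden (parity, ΔS).
(c)–(d): forbidden (ΔS, ΔL, ΔJ).
(c)–(e): forbidden (parity, ΔS, ΔL, ΔJ).
(d)–(e): forbidden (ΔS, ΔL, ΔJ).
Allowed pairs: 0 of 10.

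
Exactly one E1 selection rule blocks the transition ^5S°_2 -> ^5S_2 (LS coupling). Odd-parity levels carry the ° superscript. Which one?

Reading off the term symbols: S 2→2, L 0→0, J 2→2, parity odd→even.
ΔS = 0: S: 2 → 2 — satisfied.
ΔJ = 0, ±1 (not J=0↔0): J: 2 → 2, ΔJ = +0 — satisfied.
Parity must change: odd → even — satisfied.
ΔL = 0, ±1 (not L=0↔0): L: 0 → 0, ΔL = +0 — violated.

the L=0 ↔ L=0 exclusion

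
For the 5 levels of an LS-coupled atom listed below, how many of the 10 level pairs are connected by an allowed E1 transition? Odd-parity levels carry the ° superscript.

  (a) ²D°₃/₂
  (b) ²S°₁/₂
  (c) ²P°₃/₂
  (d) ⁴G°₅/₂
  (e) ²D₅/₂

2

(a)–(b): forbidden (parity, ΔL).
(a)–(c): forbidden (parity).
(a)–(d): forbidden (parity, ΔS, ΔL).
(a)–(e): allowed.
(b)–(c): forbidden (parity).
(b)–(d): forbidden (parity, ΔS, ΔL, ΔJ).
(b)–(e): forbidden (ΔL, ΔJ).
(c)–(d): forbidden (parity, ΔS, ΔL).
(c)–(e): allowed.
(d)–(e): forbidden (ΔS, ΔL).
Allowed pairs: 2 of 10.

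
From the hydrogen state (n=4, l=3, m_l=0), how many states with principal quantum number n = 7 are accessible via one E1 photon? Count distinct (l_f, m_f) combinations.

E1 requires Δl = ±1, so l_f ∈ {2, 4}; with 0 ≤ l_f ≤ n_f−1 = 6, the allowed l_f values are {2, 4}.
For l_f = 2: m_f ∈ {m_i−1, m_i, m_i+1} ∩ [−2, 2] = {-1, 0, 1} → 3 states.
For l_f = 4: m_f ∈ {m_i−1, m_i, m_i+1} ∩ [−4, 4] = {-1, 0, 1} → 3 states.
Total: 6.

6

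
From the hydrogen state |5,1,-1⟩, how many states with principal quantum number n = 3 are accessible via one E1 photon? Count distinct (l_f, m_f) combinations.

4

E1 requires Δl = ±1, so l_f ∈ {0, 2}; with 0 ≤ l_f ≤ n_f−1 = 2, the allowed l_f values are {0, 2}.
For l_f = 0: m_f ∈ {m_i−1, m_i, m_i+1} ∩ [−0, 0] = {0} → 1 state.
For l_f = 2: m_f ∈ {m_i−1, m_i, m_i+1} ∩ [−2, 2] = {-2, -1, 0} → 3 states.
Total: 4.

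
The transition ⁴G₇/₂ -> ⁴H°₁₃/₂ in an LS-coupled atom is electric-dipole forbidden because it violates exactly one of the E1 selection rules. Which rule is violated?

Initial level: S=3/2, L=4, J=7/2, parity even. Final level: S=3/2, L=5, J=13/2, parity odd.
ΔJ = 0, ±1 (not J=0↔0): J: 7/2 → 13/2, ΔJ = +3 — fails.
ΔL = 0, ±1 (not L=0↔0): L: 4 → 5, ΔL = +1 — ok.
Parity must change: even → odd — ok.
ΔS = 0: S: 3/2 → 3/2 — ok.

the ΔJ = 0, ±1 rule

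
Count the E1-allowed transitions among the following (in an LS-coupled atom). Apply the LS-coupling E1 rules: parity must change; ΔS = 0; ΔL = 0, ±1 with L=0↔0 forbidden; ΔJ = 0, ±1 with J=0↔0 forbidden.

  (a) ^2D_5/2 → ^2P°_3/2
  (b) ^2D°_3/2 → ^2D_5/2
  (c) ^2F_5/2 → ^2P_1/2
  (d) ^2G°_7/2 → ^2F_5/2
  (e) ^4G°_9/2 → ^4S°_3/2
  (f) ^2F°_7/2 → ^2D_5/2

4

(a) allowed
(b) allowed
(c) forbidden (parity, ΔL, ΔJ fail)
(d) allowed
(e) forbidden (parity, ΔL, ΔJ fail)
(f) allowed
Total allowed: 4 of 6.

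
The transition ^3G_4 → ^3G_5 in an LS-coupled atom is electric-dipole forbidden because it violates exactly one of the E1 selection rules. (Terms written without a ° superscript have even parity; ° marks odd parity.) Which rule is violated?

Reading off the term symbols: S 1→1, L 4→4, J 4→5, parity even→even.
ΔS = 0: S: 1 → 1 — passes.
Parity must change: even → even — fails.
ΔL = 0, ±1 (not L=0↔0): L: 4 → 4, ΔL = +0 — passes.
ΔJ = 0, ±1 (not J=0↔0): J: 4 → 5, ΔJ = +1 — passes.

parity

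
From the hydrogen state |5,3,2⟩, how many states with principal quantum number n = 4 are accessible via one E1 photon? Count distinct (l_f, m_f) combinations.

2

E1 requires Δl = ±1, so l_f ∈ {2, 4}; with 0 ≤ l_f ≤ n_f−1 = 3, the allowed l_f values are {2}.
For l_f = 2: m_f ∈ {m_i−1, m_i, m_i+1} ∩ [−2, 2] = {1, 2} → 2 states.
Total: 2.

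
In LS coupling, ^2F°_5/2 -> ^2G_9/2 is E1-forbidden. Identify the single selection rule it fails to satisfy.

the ΔJ = 0, ±1 rule

ΔL = 0, ±1 (not L=0↔0): L: 3 → 4, ΔL = +1 — satisfied.
ΔS = 0: S: 1/2 → 1/2 — satisfied.
ΔJ = 0, ±1 (not J=0↔0): J: 5/2 → 9/2, ΔJ = +2 — violated.
Parity must change: odd → even — satisfied.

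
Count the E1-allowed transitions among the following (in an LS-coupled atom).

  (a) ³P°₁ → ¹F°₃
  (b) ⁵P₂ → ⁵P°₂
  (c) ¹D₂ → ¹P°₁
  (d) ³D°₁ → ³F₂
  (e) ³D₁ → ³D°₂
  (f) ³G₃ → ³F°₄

(a) forbidden (parity, ΔS, ΔL, ΔJ fail)
(b) allowed
(c) allowed
(d) allowed
(e) allowed
(f) allowed
Total allowed: 5 of 6.

5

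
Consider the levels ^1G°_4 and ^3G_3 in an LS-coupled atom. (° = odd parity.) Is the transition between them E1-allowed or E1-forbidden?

Initial level: S=0, L=4, J=4, parity odd. Final level: S=1, L=4, J=3, parity even.
ΔS = 0: S: 0 → 1 — ✗.
ΔL = 0, ±1 (not L=0↔0): L: 4 → 4, ΔL = +0 — ✓.
Parity must change: odd → even — ✓.
ΔJ = 0, ±1 (not J=0↔0): J: 4 → 3, ΔJ = -1 — ✓.
Rule(s) violated: ΔS.

forbidden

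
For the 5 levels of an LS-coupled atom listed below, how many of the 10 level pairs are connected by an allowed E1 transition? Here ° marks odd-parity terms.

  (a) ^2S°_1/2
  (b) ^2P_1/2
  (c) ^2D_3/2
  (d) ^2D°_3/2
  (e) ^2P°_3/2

(a)–(b): allowed.
(a)–(c): forbidden (ΔL).
(a)–(d): forbidden (parity, ΔL).
(a)–(e): forbidden (parity).
(b)–(c): forbidden (parity).
(b)–(d): allowed.
(b)–(e): allowed.
(c)–(d): allowed.
(c)–(e): allowed.
(d)–(e): forbidden (parity).
Allowed pairs: 5 of 10.

5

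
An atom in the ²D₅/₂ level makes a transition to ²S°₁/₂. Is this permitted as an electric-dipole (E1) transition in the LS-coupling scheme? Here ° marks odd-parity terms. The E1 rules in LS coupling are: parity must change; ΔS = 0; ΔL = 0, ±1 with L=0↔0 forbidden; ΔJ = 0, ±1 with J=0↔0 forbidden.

Reading off the term symbols: S 1/2→1/2, L 2→0, J 5/2→1/2, parity even→odd.
Parity must change: even → odd — satisfied.
ΔS = 0: S: 1/2 → 1/2 — satisfied.
ΔL = 0, ±1 (not L=0↔0): L: 2 → 0, ΔL = -2 — violated.
ΔJ = 0, ±1 (not J=0↔0): J: 5/2 → 1/2, ΔJ = -2 — violated.
Rule(s) violated: ΔL, ΔJ.

forbidden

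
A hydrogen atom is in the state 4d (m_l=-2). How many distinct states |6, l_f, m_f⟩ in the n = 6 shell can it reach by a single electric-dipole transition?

E1 requires Δl = ±1, so l_f ∈ {1, 3}; with 0 ≤ l_f ≤ n_f−1 = 5, the allowed l_f values are {1, 3}.
For l_f = 1: m_f ∈ {m_i−1, m_i, m_i+1} ∩ [−1, 1] = {-1} → 1 state.
For l_f = 3: m_f ∈ {m_i−1, m_i, m_i+1} ∩ [−3, 3] = {-3, -2, -1} → 3 states.
Total: 4.

4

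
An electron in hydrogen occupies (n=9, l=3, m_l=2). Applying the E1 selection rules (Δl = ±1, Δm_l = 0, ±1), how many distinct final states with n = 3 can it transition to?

E1 requires Δl = ±1, so l_f ∈ {2, 4}; with 0 ≤ l_f ≤ n_f−1 = 2, the allowed l_f values are {2}.
For l_f = 2: m_f ∈ {m_i−1, m_i, m_i+1} ∩ [−2, 2] = {1, 2} → 2 states.
Total: 2.

2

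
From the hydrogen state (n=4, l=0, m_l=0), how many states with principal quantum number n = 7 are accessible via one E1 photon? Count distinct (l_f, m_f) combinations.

3

E1 requires Δl = ±1, so l_f ∈ {-1, 1}; with 0 ≤ l_f ≤ n_f−1 = 6, the allowed l_f values are {1}.
For l_f = 1: m_f ∈ {m_i−1, m_i, m_i+1} ∩ [−1, 1] = {-1, 0, 1} → 3 states.
Total: 3.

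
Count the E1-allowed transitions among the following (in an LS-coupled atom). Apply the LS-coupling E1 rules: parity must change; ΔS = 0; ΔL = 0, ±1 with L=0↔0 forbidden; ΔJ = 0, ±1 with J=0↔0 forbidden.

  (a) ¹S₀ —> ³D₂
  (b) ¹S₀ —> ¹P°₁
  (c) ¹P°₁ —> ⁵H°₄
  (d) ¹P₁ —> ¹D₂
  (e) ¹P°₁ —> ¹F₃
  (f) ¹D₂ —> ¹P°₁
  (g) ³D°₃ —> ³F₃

(a) forbidden (parity, ΔS, ΔL, ΔJ fail)
(b) allowed
(c) forbidden (parity, ΔS, ΔL, ΔJ fail)
(d) forbidden (parity fails)
(e) forbidden (ΔL, ΔJ fail)
(f) allowed
(g) allowed
Total allowed: 3 of 7.

3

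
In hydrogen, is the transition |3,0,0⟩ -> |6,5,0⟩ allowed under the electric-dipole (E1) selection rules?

forbidden

Initial l = 0, final l = 5, so Δl = +5. E1 requires Δl = ±1: violated.
Δm_l = 0 − (0) = +0. E1 requires Δm_l = 0, ±1: satisfied.
The transition is electric-dipole forbidden.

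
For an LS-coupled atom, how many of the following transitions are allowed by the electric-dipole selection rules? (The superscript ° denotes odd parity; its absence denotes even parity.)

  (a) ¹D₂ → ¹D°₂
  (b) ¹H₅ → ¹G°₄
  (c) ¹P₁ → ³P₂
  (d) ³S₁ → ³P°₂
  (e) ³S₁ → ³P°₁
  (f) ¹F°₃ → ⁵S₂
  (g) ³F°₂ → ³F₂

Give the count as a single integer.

5

(a) allowed
(b) allowed
(c) forbidden (parity, ΔS fail)
(d) allowed
(e) allowed
(f) forbidden (ΔS, ΔL fail)
(g) allowed
Total allowed: 5 of 7.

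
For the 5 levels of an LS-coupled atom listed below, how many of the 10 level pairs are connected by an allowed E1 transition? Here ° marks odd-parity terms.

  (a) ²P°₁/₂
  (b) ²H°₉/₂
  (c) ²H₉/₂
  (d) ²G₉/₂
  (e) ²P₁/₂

3

(a)–(b): forbidden (parity, ΔL, ΔJ).
(a)–(c): forbidden (ΔL, ΔJ).
(a)–(d): forbidden (ΔL, ΔJ).
(a)–(e): allowed.
(b)–(c): allowed.
(b)–(d): allowed.
(b)–(e): forbidden (ΔL, ΔJ).
(c)–(d): forbidden (parity).
(c)–(e): forbidden (parity, ΔL, ΔJ).
(d)–(e): forbidden (parity, ΔL, ΔJ).
Allowed pairs: 3 of 10.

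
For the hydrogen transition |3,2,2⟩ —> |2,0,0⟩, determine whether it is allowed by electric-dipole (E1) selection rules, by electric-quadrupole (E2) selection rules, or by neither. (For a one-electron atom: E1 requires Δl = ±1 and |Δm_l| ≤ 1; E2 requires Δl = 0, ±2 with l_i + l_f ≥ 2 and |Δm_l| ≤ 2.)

E2

Δl = 0 − 2 = -2; l_i + l_f = 2.
Δm_l = -2.
E1 (Δl = ±1, |Δm_l| ≤ 1): not satisfied.
E2 (Δl = 0,±2, l_i+l_f ≥ 2, |Δm_l| ≤ 2): satisfied.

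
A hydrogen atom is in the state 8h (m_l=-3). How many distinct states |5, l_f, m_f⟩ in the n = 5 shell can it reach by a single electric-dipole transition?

3

E1 requires Δl = ±1, so l_f ∈ {4, 6}; with 0 ≤ l_f ≤ n_f−1 = 4, the allowed l_f values are {4}.
For l_f = 4: m_f ∈ {m_i−1, m_i, m_i+1} ∩ [−4, 4] = {-4, -3, -2} → 3 states.
Total: 3.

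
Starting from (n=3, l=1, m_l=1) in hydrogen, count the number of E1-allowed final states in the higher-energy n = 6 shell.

E1 requires Δl = ±1, so l_f ∈ {0, 2}; with 0 ≤ l_f ≤ n_f−1 = 5, the allowed l_f values are {0, 2}.
For l_f = 0: m_f ∈ {m_i−1, m_i, m_i+1} ∩ [−0, 0] = {0} → 1 state.
For l_f = 2: m_f ∈ {m_i−1, m_i, m_i+1} ∩ [−2, 2] = {0, 1, 2} → 3 states.
Total: 4.

4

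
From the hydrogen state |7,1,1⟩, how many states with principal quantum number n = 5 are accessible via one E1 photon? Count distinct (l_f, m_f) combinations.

E1 requires Δl = ±1, so l_f ∈ {0, 2}; with 0 ≤ l_f ≤ n_f−1 = 4, the allowed l_f values are {0, 2}.
For l_f = 0: m_f ∈ {m_i−1, m_i, m_i+1} ∩ [−0, 0] = {0} → 1 state.
For l_f = 2: m_f ∈ {m_i−1, m_i, m_i+1} ∩ [−2, 2] = {0, 1, 2} → 3 states.
Total: 4.

4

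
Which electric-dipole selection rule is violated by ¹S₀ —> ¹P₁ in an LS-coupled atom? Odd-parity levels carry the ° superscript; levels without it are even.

parity

Initial level: S=0, L=0, J=0, parity even. Final level: S=0, L=1, J=1, parity even.
ΔS = 0: S: 0 → 0 — ok.
Parity must change: even → even — fails.
ΔJ = 0, ±1 (not J=0↔0): J: 0 → 1, ΔJ = +1 — ok.
ΔL = 0, ±1 (not L=0↔0): L: 0 → 1, ΔL = +1 — ok.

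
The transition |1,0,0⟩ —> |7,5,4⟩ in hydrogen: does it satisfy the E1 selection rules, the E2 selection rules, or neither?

Δl = 5 − 0 = +5; l_i + l_f = 5.
Δm_l = +4.
E1 (Δl = ±1, |Δm_l| ≤ 1): not satisfied.
E2 (Δl = 0,±2, l_i+l_f ≥ 2, |Δm_l| ≤ 2): not satisfied.

neither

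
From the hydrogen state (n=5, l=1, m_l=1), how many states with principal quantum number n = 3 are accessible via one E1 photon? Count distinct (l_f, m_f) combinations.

E1 requires Δl = ±1, so l_f ∈ {0, 2}; with 0 ≤ l_f ≤ n_f−1 = 2, the allowed l_f values are {0, 2}.
For l_f = 0: m_f ∈ {m_i−1, m_i, m_i+1} ∩ [−0, 0] = {0} → 1 state.
For l_f = 2: m_f ∈ {m_i−1, m_i, m_i+1} ∩ [−2, 2] = {0, 1, 2} → 3 states.
Total: 4.

4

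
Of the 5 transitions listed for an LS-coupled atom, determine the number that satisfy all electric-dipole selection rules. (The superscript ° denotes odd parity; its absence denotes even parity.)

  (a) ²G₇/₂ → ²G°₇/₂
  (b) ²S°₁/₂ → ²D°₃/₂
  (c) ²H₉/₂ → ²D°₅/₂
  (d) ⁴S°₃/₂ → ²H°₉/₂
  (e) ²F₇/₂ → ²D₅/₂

1

(a) allowed
(b) forbidden (parity, ΔL fail)
(c) forbidden (ΔL, ΔJ fail)
(d) forbidden (parity, ΔS, ΔL, ΔJ fail)
(e) forbidden (parity fails)
Total allowed: 1 of 5.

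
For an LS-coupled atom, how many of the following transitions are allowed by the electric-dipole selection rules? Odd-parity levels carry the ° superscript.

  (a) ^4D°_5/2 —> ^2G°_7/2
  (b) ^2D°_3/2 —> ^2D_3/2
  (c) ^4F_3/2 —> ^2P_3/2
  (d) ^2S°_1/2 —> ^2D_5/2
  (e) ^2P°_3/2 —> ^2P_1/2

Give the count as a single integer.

(a) forbidden (parity, ΔS, ΔL fail)
(b) allowed
(c) forbidden (parity, ΔS, ΔL fail)
(d) forbidden (ΔL, ΔJ fail)
(e) allowed
Total allowed: 2 of 5.

2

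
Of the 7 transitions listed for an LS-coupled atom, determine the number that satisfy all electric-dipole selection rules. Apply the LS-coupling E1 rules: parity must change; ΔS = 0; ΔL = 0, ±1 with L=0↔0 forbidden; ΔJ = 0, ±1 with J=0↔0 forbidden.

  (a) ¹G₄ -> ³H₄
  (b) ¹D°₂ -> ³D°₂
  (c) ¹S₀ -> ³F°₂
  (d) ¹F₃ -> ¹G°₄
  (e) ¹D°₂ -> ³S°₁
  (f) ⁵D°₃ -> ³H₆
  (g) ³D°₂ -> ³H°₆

(a) forbidden (parity, ΔS fail)
(b) forbidden (parity, ΔS fail)
(c) forbidden (ΔS, ΔL, ΔJ fail)
(d) allowed
(e) forbidden (parity, ΔS, ΔL fail)
(f) forbidden (ΔS, ΔL, ΔJ fail)
(g) forbidden (parity, ΔL, ΔJ fail)
Total allowed: 1 of 7.

1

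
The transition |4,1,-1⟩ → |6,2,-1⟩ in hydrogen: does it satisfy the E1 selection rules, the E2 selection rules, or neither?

Δl = 2 − 1 = +1; l_i + l_f = 3.
Δm_l = +0.
E1 (Δl = ±1, |Δm_l| ≤ 1): satisfied.
E2 (Δl = 0,±2, l_i+l_f ≥ 2, |Δm_l| ≤ 2): not satisfied.

E1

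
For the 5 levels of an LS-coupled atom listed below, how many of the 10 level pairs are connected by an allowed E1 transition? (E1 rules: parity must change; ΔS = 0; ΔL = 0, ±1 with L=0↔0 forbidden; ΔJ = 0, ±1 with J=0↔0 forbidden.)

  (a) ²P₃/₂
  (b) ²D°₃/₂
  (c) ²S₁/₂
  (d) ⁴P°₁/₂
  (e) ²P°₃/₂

(a)–(b): allowed.
(a)–(c): forbidden (parity).
(a)–(d): forbidden (ΔS).
(a)–(e): allowed.
(b)–(c): forbidden (ΔL).
(b)–(d): forbidden (parity, ΔS).
(b)–(e): forbidden (parity).
(c)–(d): forbidden (ΔS).
(c)–(e): allowed.
(d)–(e): forbidden (parity, ΔS).
Allowed pairs: 3 of 10.

3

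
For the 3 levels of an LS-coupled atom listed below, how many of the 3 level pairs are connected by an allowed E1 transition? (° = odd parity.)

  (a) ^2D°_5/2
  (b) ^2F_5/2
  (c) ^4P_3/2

1

(a)–(b): allowed.
(a)–(c): forbidden (ΔS).
(b)–(c): forbidden (parity, ΔS, ΔL).
Allowed pairs: 1 of 3.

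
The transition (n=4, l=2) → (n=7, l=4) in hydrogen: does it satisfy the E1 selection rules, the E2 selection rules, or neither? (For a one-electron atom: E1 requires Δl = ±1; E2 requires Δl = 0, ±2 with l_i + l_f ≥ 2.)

E2

Δl = 4 − 2 = +2; l_i + l_f = 6.
E1 (Δl = ±1): not satisfied.
E2 (Δl = 0,±2, l_i+l_f ≥ 2): satisfied.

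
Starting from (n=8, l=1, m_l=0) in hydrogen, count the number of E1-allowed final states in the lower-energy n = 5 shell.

E1 requires Δl = ±1, so l_f ∈ {0, 2}; with 0 ≤ l_f ≤ n_f−1 = 4, the allowed l_f values are {0, 2}.
For l_f = 0: m_f ∈ {m_i−1, m_i, m_i+1} ∩ [−0, 0] = {0} → 1 state.
For l_f = 2: m_f ∈ {m_i−1, m_i, m_i+1} ∩ [−2, 2] = {-1, 0, 1} → 3 states.
Total: 4.

4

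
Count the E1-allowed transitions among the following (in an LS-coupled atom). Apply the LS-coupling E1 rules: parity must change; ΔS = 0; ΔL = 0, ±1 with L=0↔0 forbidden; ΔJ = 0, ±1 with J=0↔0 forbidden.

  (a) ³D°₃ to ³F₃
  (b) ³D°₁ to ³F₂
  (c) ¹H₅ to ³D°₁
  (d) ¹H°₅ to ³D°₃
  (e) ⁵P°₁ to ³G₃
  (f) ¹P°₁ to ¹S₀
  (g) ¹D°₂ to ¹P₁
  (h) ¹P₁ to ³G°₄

(a) allowed
(b) allowed
(c) forbidden (ΔS, ΔL, ΔJ fail)
(d) forbidden (parity, ΔS, ΔL, ΔJ fail)
(e) forbidden (ΔS, ΔL, ΔJ fail)
(f) allowed
(g) allowed
(h) forbidden (ΔS, ΔL, ΔJ fail)
Total allowed: 4 of 8.

4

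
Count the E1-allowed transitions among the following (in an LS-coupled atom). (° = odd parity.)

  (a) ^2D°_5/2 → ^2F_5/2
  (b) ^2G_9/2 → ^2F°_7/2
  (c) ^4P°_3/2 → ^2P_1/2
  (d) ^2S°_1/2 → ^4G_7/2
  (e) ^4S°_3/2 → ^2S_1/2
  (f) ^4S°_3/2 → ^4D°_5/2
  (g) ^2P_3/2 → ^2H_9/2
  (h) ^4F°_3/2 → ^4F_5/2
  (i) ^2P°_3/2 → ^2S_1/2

4

(a) allowed
(b) allowed
(c) forbidden (ΔS fails)
(d) forbidden (ΔS, ΔL, ΔJ fail)
(e) forbidden (ΔS, ΔL fail)
(f) forbidden (parity, ΔL fail)
(g) forbidden (parity, ΔL, ΔJ fail)
(h) allowed
(i) allowed
Total allowed: 4 of 9.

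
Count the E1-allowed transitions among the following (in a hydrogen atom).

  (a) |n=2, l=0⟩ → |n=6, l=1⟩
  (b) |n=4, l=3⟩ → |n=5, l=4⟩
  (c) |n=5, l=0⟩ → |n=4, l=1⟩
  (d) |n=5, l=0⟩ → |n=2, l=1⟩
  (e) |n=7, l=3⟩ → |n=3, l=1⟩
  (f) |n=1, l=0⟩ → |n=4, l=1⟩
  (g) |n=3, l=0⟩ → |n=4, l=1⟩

6

(a) allowed
(b) allowed
(c) allowed
(d) allowed
(e) forbidden — Δl = -2 (E1 requires Δl = ±1)
(f) allowed
(g) allowed
Total allowed: 6 of 7.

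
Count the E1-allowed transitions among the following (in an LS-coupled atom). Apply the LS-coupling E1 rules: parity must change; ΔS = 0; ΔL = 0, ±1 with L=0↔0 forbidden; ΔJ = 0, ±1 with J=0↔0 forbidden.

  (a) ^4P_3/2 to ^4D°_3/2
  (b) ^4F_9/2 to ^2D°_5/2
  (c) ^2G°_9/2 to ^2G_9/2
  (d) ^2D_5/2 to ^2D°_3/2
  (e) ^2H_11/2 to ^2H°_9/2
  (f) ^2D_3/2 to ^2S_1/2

4

(a) allowed
(b) forbidden (ΔS, ΔJ fail)
(c) allowed
(d) allowed
(e) allowed
(f) forbidden (parity, ΔL fail)
Total allowed: 4 of 6.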